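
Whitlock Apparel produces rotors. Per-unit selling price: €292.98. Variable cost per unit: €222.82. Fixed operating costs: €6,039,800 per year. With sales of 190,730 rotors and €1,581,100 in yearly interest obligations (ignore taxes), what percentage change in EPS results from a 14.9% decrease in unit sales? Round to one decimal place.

Total contribution margin = 190,730 × €70.16 = €13,381,616.80.
Subtracting fixed costs: EBIT = €13,381,616.80 − €6,039,800 = €7,341,816.80.
After interest of €1,581,100.00, pre-tax earnings = €5,760,716.80.
Degree of combined leverage = contribution ÷ (EBIT − I) = €13,381,616.80 ÷ €5,760,716.80 = 2.3229.
%ΔEPS = DCL × %ΔSales = 2.3229 × -14.9% = -34.6%.

-34.6%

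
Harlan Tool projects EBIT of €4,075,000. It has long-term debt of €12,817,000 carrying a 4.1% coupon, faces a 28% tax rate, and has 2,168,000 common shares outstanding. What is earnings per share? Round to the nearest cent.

Pre-tax income = €4,075,000 − €525,497.00 = €3,549,503.00.
After tax at 28%: net income = €3,549,503.00 × 0.72 = €2,555,642.16.
Per share: €2,555,642.16 / 2,168,000 shares = €1.18.

€1.18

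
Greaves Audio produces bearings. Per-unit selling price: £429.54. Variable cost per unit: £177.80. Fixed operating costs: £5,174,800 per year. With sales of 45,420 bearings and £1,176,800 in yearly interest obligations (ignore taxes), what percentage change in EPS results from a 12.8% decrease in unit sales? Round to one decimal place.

At 45,420 units, contribution = 45,420 × £251.74 = £11,434,030.80.
EBIT = £11,434,030.80 − £5,174,800 = £6,259,230.80.
Interest = £1,176,800.00, so EBIT − I = £5,082,430.80.
DCL = total CM / (EBIT − I) = £11,434,030.80 / £5,082,430.80 = 2.2497.
%ΔEPS = DCL × %ΔSales = 2.2497 × -12.8% = -28.8%.

-28.8%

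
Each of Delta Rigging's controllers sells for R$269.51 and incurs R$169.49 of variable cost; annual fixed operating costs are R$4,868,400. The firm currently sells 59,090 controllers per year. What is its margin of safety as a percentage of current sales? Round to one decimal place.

Contribution margin per unit = R$269.51 − R$169.49 = R$100.02. Break-even units = R$4,868,400 ÷ R$100.02 = 48,674.27; break-even revenue = 48,674.27 × R$269.51 = R$13,118,201.20.
Current sales = 59,090 × R$269.51 = R$15,925,345.90.
Margin of safety = (R$15,925,345.90 − R$13,118,201.20) ÷ R$15,925,345.90 = 17.6%.

17.6%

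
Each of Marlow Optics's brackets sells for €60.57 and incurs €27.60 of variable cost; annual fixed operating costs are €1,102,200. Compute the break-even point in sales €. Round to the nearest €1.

€2,024,879

CM per unit = €60.57 − €27.60 = €32.97; CM ratio = €32.97 / €60.57 = 0.5443.
Break-even revenue = fixed costs × price ÷ CM = €1,102,200 × €60.57 ÷ €32.97 = €2,024,879.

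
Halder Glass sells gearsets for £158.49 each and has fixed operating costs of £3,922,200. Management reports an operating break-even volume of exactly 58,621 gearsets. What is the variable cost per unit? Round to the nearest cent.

£91.58

Contribution per unit must be FC / Q = £3,922,200 / 58,621 = £66.9078.
Hence VC = price − CM = £158.49 − £66.9078 = £91.58.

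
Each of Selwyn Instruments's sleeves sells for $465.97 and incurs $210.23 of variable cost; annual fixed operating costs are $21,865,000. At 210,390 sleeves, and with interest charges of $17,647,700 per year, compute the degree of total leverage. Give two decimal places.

3.76

At 210,390 units, contribution = 210,390 × $255.74 = $53,805,138.60.
Operating income = contribution − fixed costs = $53,805,138.60 − $21,865,000 = $31,940,138.60. Interest = $17,647,700.00, so EBIT − I = $14,292,438.60.
Degree of total leverage = total CM / (EBIT − interest) = $53,805,138.60 / $14,292,438.60 = 3.7646.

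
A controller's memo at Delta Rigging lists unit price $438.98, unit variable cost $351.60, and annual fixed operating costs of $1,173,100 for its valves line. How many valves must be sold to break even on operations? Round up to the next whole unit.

13,426 valves

Each unit contributes $438.98 − $351.60 = $87.38.
Units to break even: $1,173,100 ÷ $87.38 = 13,425.27, rounded up to 13,426.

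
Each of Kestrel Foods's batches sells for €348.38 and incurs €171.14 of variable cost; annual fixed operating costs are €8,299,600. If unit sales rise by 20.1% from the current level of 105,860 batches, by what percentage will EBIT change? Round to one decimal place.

+36.0%

At 105,860 units, contribution = 105,860 × €177.24 = €18,762,626.40.
Operating income = contribution − fixed costs = €18,762,626.40 − €8,299,600 = €10,463,026.40.
So DOL = total CM / EBIT = €18,762,626.40 / €10,463,026.40 = 1.7932.
Operating income changes by 1.7932 × +20.1% = +36.0%.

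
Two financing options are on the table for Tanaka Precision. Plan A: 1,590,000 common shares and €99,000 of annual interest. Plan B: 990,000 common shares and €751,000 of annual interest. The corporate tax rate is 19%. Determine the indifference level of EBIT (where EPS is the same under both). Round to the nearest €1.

€1,826,800

Set EPS_A = EPS_B: (EBIT − €99,000)(1 − 0.19) ÷ 1,590,000 = (EBIT − €751,000)(1 − 0.19) ÷ 990,000.
The (1 − t) factor cancels: (EBIT − 99,000) × 990,000 = (EBIT − 751,000) × 1,590,000.
Solving, EBIT = (751,000·1,590,000 − 99,000·990,000) / (1,590,000 − 990,000) = 1,096,080,000,000 / 600,000 = 1,826,800.00.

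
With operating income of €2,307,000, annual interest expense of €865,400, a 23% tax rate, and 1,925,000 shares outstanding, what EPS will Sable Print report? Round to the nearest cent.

Pre-tax income = €2,307,000 − €865,400.00 = €1,441,600.00.
After tax at 23%: net income = €1,441,600.00 × 0.77 = €1,110,032.00.
EPS = €1,110,032.00 ÷ 1,925,000 = €0.58.

€0.58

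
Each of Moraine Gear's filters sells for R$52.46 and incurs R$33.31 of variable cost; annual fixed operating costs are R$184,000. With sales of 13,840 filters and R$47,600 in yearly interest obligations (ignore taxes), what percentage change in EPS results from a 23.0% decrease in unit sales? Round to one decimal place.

Contribution at this volume is 13,840 × R$19.15 = R$265,036.00.
EBIT = R$265,036.00 − R$184,000 = R$81,036.00.
Interest = R$47,600.00, so EBIT − I = R$33,436.00.
Degree of combined leverage = contribution ÷ (EBIT − I) = R$265,036.00 ÷ R$33,436.00 = 7.9267.
%ΔEPS = DCL × %ΔSales = 7.9267 × -23.0% = -182.3%.

-182.3%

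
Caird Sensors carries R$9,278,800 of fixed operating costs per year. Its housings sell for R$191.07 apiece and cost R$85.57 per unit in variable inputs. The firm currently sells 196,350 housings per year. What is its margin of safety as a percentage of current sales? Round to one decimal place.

Unit CM = price − variable cost = R$191.07 − R$85.57 = R$105.50. Break-even units = R$9,278,800 ÷ R$105.50 = 87,950.71; break-even revenue = 87,950.71 × R$191.07 = R$16,804,742.33.
Actual sales revenue = 196,350 × R$191.07 = R$37,516,594.50.
Margin of safety = (R$37,516,594.50 − R$16,804,742.33) ÷ R$37,516,594.50 = 55.2%.

55.2%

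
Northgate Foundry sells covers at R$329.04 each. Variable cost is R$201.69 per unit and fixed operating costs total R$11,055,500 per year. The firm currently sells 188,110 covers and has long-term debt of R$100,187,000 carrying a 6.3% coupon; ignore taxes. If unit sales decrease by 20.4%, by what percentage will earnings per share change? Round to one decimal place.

-74.2%

Total contribution margin = 188,110 × R$127.35 = R$23,955,808.50.
EBIT = R$23,955,808.50 − R$11,055,500 = R$12,900,308.50.
Interest = R$6,311,781.00, so EBIT − I = R$6,588,527.50.
Degree of combined leverage = contribution ÷ (EBIT − I) = R$23,955,808.50 ÷ R$6,588,527.50 = 3.6360.
%ΔEPS = DCL × %ΔSales = 3.6360 × -20.4% = -74.2%.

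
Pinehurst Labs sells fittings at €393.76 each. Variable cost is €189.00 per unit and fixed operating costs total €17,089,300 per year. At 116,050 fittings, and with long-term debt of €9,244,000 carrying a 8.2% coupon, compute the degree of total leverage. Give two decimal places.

Contribution at this volume is 116,050 × €204.76 = €23,762,398.00.
EBIT = €23,762,398.00 − €17,089,300 = €6,673,098.00. Interest = €758,008.00.
DOL = €23,762,398.00 ÷ €6,673,098.00 = 3.5609; DFL = €6,673,098.00 ÷ €5,915,090.00 = 1.1281.
DCL = DOL × DFL = 3.5609 × 1.1281 = 4.0171.

4.02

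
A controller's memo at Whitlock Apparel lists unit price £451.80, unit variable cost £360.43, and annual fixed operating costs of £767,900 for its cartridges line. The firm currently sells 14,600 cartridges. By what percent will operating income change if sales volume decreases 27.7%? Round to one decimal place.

-65.3%

Contribution at this volume is 14,600 × £91.37 = £1,334,002.00.
Subtracting fixed costs: EBIT = £1,334,002.00 − £767,900 = £566,102.00.
DOL = contribution ÷ EBIT = £1,334,002.00 ÷ £566,102.00 = 2.3565.
So EBIT moves 2.3565 × (-27.7%) = -65.3%.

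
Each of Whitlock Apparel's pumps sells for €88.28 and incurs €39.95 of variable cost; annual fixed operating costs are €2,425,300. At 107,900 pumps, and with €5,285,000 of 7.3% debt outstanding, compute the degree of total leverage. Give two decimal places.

Total contribution margin = 107,900 × €48.33 = €5,214,807.00.
Subtracting fixed costs: EBIT = €5,214,807.00 − €2,425,300 = €2,789,507.00. Interest = €385,805.00, so EBIT − I = €2,403,702.00.
DCL = contribution ÷ (EBIT − I) = €5,214,807.00 ÷ €2,403,702.00 = 2.1695.

2.17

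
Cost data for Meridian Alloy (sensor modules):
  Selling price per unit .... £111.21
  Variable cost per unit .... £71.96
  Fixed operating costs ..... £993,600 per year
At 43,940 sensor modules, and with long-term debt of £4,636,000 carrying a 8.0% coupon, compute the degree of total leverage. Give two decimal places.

At 43,940 units, contribution = 43,940 × £39.25 = £1,724,645.00.
Operating income = contribution − fixed costs = £1,724,645.00 − £993,600 = £731,045.00. Interest = £370,880.00.
DOL = £1,724,645.00 ÷ £731,045.00 = 2.3592; DFL = £731,045.00 ÷ £360,165.00 = 2.0298.
Combined leverage = 2.3592 × 2.0298 = 4.7887.

4.79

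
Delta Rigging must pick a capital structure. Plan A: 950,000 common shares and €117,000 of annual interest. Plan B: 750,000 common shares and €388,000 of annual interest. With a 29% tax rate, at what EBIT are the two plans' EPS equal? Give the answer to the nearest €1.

At indifference, (EBIT − 117,000)(1 − t)/950,000 = (EBIT − 388,000)(1 − t)/750,000.
The (1 − t) factor cancels: (EBIT − 117,000) × 750,000 = (EBIT − 388,000) × 950,000.
Solving, EBIT = (388,000·950,000 − 117,000·750,000) / (950,000 − 750,000) = 280,850,000,000 / 200,000 = 1,404,250.00.

€1,404,250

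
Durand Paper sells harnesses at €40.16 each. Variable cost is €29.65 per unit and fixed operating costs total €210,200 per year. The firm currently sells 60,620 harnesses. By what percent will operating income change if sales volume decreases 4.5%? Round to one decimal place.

-6.7%

Contribution at this volume is 60,620 × €10.51 = €637,116.20.
Operating income = contribution − fixed costs = €637,116.20 − €210,200 = €426,916.20.
DOL = contribution ÷ EBIT = €637,116.20 ÷ €426,916.20 = 1.4924.
So EBIT moves 1.4924 × (-4.5%) = -6.7%.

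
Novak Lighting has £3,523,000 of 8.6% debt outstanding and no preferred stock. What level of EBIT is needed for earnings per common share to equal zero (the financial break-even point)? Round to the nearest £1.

Annual interest = 8.6% × £3,523,000 = £302,978.00.
With no preferred dividends, EPS = 0 when EBIT exactly covers interest, so the financial break-even EBIT is £302,978.00.

£302,978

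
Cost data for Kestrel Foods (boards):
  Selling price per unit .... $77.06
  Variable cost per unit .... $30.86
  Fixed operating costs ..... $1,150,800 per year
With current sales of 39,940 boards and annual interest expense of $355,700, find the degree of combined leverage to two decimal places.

5.45

At 39,940 units, contribution = 39,940 × $46.20 = $1,845,228.00.
Operating income = contribution − fixed costs = $1,845,228.00 − $1,150,800 = $694,428.00. Interest = $355,700.00.
DOL = $1,845,228.00 ÷ $694,428.00 = 2.6572; DFL = $694,428.00 ÷ $338,728.00 = 2.0501.
Combined leverage = 2.6572 × 2.0501 = 5.4475.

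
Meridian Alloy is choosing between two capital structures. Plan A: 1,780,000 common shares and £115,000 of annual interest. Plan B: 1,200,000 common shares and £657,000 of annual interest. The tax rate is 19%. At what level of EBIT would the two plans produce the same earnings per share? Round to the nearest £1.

At indifference, (EBIT − 115,000)(1 − t)/1,780,000 = (EBIT − 657,000)(1 − t)/1,200,000.
The (1 − t) factor cancels: (EBIT − 115,000) × 1,200,000 = (EBIT − 657,000) × 1,780,000.
Solving, EBIT = (657,000·1,780,000 − 115,000·1,200,000) / (1,780,000 − 1,200,000) = 1,031,460,000,000 / 580,000 = 1,778,379.31.

£1,778,379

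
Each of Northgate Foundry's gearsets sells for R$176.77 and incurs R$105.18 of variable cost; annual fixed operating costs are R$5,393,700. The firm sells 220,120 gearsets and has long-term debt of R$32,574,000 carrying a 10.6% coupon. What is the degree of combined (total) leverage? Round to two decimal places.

Total contribution margin = 220,120 × R$71.59 = R$15,758,390.80.
EBIT = R$15,758,390.80 − R$5,393,700 = R$10,364,690.80. Interest = R$3,452,844.00, so EBIT − I = R$6,911,846.80.
DCL = contribution ÷ (EBIT − I) = R$15,758,390.80 ÷ R$6,911,846.80 = 2.2799.

2.28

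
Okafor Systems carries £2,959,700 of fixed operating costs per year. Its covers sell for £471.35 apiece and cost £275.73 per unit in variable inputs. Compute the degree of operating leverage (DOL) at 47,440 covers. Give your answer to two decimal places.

At 47,440 units, contribution = 47,440 × £195.62 = £9,280,212.80.
Operating income = contribution − fixed costs = £9,280,212.80 − £2,959,700 = £6,320,512.80.
Degree of operating leverage = £9,280,212.80 / £6,320,512.80 = 1.4683.

1.47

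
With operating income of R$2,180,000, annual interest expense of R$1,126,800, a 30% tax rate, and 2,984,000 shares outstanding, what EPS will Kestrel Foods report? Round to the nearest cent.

Pre-tax income = R$2,180,000 − R$1,126,800.00 = R$1,053,200.00.
Net income = R$1,053,200.00 × (1 − 0.30) = R$737,240.00.
EPS = R$737,240.00 ÷ 2,984,000 = R$0.25.

R$0.25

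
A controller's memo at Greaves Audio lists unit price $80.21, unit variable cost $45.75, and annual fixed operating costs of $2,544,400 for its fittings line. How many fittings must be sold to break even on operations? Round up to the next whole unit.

73,837 fittings

Contribution margin per unit = $80.21 − $45.75 = $34.46.
Break-even volume = fixed costs ÷ CM per unit = $2,544,400 ÷ $34.46 = 73,836.33, so 73,837 fittings.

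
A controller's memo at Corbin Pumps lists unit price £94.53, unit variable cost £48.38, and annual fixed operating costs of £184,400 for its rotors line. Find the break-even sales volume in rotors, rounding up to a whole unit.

3,996 rotors

Contribution margin per unit = £94.53 − £48.38 = £46.15.
Units to break even: £184,400 ÷ £46.15 = 3,995.67, rounded up to 3,996.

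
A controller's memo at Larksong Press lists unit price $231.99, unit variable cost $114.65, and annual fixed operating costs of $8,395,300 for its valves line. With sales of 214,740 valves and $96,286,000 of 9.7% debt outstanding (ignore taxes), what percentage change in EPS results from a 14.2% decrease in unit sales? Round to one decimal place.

-47.9%

Contribution at this volume is 214,740 × $117.34 = $25,197,591.60.
EBIT = $25,197,591.60 − $8,395,300 = $16,802,291.60.
After interest of $9,339,742.00, pre-tax earnings = $7,462,549.60.
DCL = total CM / (EBIT − I) = $25,197,591.60 / $7,462,549.60 = 3.3765.
%ΔEPS = DCL × %ΔSales = 3.3765 × -14.2% = -47.9%.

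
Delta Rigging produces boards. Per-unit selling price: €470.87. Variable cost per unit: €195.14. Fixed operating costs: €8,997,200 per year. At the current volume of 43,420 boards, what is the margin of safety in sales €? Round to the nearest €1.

Each unit contributes €470.87 − €195.14 = €275.73. Break-even units = €8,997,200 ÷ €275.73 = 32,630.47; break-even revenue = 32,630.47 × €470.87 = €15,364,710.27.
Actual sales revenue = 43,420 × €470.87 = €20,445,175.40.
Margin of safety = €20,445,175.40 − €15,364,710.27 = €5,080,465.

€5,080,465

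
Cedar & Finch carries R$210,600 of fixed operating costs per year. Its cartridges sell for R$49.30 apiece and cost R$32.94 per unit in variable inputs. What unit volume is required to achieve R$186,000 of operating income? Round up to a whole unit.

Contribution margin per unit = R$49.30 − R$32.94 = R$16.36.
Need Q such that Q × R$16.36 − R$210,600 = R$186,000, i.e. Q = R$396,600 / R$16.36 = 24,242.05 → 24,243.

24,243 cartridges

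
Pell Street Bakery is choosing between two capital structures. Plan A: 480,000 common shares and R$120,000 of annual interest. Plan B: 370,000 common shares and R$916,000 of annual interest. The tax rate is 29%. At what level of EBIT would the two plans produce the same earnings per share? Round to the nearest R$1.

R$3,593,455

At indifference, (EBIT − 120,000)(1 − t)/480,000 = (EBIT − 916,000)(1 − t)/370,000.
The (1 − t) factor cancels: (EBIT − 120,000) × 370,000 = (EBIT − 916,000) × 480,000.
EBIT × (480,000 − 370,000) = 916,000 × 480,000 − 120,000 × 370,000 = 395,280,000,000, so EBIT = 395,280,000,000 ÷ 110,000 = 3,593,454.55.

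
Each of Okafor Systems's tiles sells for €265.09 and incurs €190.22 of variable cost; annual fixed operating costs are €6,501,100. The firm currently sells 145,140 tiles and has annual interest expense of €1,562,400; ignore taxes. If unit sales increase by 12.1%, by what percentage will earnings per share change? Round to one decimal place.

+46.9%

Total contribution margin = 145,140 × €74.87 = €10,866,631.80.
EBIT = €10,866,631.80 − €6,501,100 = €4,365,531.80.
Interest = €1,562,400.00, so EBIT − I = €2,803,131.80.
Degree of combined leverage = contribution ÷ (EBIT − I) = €10,866,631.80 ÷ €2,803,131.80 = 3.8766.
%ΔEPS = DCL × %ΔSales = 3.8766 × +12.1% = +46.9%.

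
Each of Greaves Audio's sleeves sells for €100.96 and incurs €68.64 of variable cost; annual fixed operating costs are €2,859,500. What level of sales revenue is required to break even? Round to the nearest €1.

CM per unit = €100.96 − €68.64 = €32.32; CM ratio = €32.32 / €100.96 = 0.3201.
Break-even revenue = fixed costs × price ÷ CM = €2,859,500 × €100.96 ÷ €32.32 = €8,932,399.

€8,932,399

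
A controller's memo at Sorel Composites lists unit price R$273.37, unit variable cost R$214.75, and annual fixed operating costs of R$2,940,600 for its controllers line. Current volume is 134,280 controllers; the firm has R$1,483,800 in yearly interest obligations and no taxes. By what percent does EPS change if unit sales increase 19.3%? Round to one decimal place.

+44.1%

Total contribution margin = 134,280 × R$58.62 = R$7,871,493.60.
Subtracting fixed costs: EBIT = R$7,871,493.60 − R$2,940,600 = R$4,930,893.60.
Interest = R$1,483,800.00, so EBIT − I = R$3,447,093.60.
Degree of combined leverage = contribution ÷ (EBIT − I) = R$7,871,493.60 ÷ R$3,447,093.60 = 2.2835.
%ΔEPS = DCL × %ΔSales = 2.2835 × +19.3% = +44.1%.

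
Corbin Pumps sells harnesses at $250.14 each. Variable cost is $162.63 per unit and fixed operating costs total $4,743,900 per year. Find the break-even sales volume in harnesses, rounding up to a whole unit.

54,210 harnesses

Unit CM = price − variable cost = $250.14 − $162.63 = $87.51.
Break-even Q = $4,743,900 / $87.51 = 54,209.80 → 54,210 harnesses.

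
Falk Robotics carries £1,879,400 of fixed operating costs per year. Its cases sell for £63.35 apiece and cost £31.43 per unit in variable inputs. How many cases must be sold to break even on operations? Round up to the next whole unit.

58,879 cases

Each unit contributes £63.35 − £31.43 = £31.92.
Break-even Q = £1,879,400 / £31.92 = 58,878.45 → 58,879 cases.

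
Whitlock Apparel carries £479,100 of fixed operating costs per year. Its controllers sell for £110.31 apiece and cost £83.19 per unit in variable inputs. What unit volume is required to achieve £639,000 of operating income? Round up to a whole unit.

Each unit contributes £110.31 − £83.19 = £27.12.
Need Q such that Q × £27.12 − £479,100 = £639,000, i.e. Q = £1,118,100 / £27.12 = 41,227.88 → 41,228.

41,228 controllers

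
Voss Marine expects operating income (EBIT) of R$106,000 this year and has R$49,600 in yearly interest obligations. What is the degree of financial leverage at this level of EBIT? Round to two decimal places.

Interest = R$49,600.00.
DFL = EBIT ÷ (EBIT − I) = R$106,000 ÷ (R$106,000 − R$49,600.00) = R$106,000 ÷ R$56,400.00 = 1.8794.

1.88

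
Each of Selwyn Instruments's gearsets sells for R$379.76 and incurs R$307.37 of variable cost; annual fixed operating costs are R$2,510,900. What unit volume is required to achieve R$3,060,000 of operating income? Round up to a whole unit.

Each unit contributes R$379.76 − R$307.37 = R$72.39.
Required volume = (fixed costs + target profit) ÷ CM = (R$2,510,900 + R$3,060,000) ÷ R$72.39 = 76,956.76, so 76,957 gearsets.

76,957 gearsets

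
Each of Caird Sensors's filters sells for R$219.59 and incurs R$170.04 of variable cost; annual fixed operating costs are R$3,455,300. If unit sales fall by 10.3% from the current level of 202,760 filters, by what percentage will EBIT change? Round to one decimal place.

Contribution at this volume is 202,760 × R$49.55 = R$10,046,758.00.
Operating income = contribution − fixed costs = R$10,046,758.00 − R$3,455,300 = R$6,591,458.00.
DOL = contribution ÷ EBIT = R$10,046,758.00 ÷ R$6,591,458.00 = 1.5242.
Operating income changes by 1.5242 × -10.3% = -15.7%.

-15.7%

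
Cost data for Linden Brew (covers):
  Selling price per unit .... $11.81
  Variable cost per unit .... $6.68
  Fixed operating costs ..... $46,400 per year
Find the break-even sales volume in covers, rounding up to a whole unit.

Contribution margin per unit = $11.81 − $6.68 = $5.13.
Units to break even: $46,400 ÷ $5.13 = 9,044.83, rounded up to 9,045.

9,045 covers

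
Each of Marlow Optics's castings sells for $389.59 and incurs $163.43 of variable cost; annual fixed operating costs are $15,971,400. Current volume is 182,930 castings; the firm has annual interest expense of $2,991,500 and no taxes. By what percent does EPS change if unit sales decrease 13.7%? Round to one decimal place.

Contribution at this volume is 182,930 × $226.16 = $41,371,448.80.
Operating income = contribution − fixed costs = $41,371,448.80 − $15,971,400 = $25,400,048.80.
Interest = $2,991,500.00, so EBIT − I = $22,408,548.80.
DCL = total CM / (EBIT − I) = $41,371,448.80 / $22,408,548.80 = 1.8462.
%ΔEPS = DCL × %ΔSales = 1.8462 × -13.7% = -25.3%.

-25.3%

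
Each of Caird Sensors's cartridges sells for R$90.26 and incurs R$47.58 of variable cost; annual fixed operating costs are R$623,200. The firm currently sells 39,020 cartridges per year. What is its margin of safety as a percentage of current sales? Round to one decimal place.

62.6%

Unit CM = price − variable cost = R$90.26 − R$47.58 = R$42.68. Break-even units = R$623,200 ÷ R$42.68 = 14,601.69; break-even revenue = 14,601.69 × R$90.26 = R$1,317,948.27.
Actual sales revenue = 39,020 × R$90.26 = R$3,521,945.20.
Margin of safety = (R$3,521,945.20 − R$1,317,948.27) ÷ R$3,521,945.20 = 62.6%.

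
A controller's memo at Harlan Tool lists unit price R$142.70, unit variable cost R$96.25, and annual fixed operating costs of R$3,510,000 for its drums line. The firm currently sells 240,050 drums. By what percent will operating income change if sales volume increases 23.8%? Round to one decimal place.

+34.7%

Contribution at this volume is 240,050 × R$46.45 = R$11,150,322.50.
Operating income = contribution − fixed costs = R$11,150,322.50 − R$3,510,000 = R$7,640,322.50.
Degree of operating leverage = R$11,150,322.50 / R$7,640,322.50 = 1.4594.
%ΔEBIT = DOL × %ΔSales = 1.4594 × +23.8% = +34.7%.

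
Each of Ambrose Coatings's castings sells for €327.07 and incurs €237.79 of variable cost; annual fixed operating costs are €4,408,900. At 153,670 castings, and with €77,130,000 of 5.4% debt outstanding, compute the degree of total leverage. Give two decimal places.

2.67

At 153,670 units, contribution = 153,670 × €89.28 = €13,719,657.60.
EBIT = €13,719,657.60 − €4,408,900 = €9,310,757.60. Interest = €4,165,020.00, so EBIT − I = €5,145,737.60.
DCL = contribution ÷ (EBIT − I) = €13,719,657.60 ÷ €5,145,737.60 = 2.6662.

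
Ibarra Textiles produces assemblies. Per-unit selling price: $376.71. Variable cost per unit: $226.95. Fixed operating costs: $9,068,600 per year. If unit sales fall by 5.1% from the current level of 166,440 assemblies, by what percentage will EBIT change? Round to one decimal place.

Contribution at this volume is 166,440 × $149.76 = $24,926,054.40.
Operating income = contribution − fixed costs = $24,926,054.40 − $9,068,600 = $15,857,454.40.
So DOL = total CM / EBIT = $24,926,054.40 / $15,857,454.40 = 1.5719.
Operating income changes by 1.5719 × -5.1% = -8.0%.

-8.0%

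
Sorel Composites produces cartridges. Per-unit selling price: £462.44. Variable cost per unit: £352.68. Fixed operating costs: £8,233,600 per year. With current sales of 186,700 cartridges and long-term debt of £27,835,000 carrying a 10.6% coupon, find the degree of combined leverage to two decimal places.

2.20

At 186,700 units, contribution = 186,700 × £109.76 = £20,492,192.00.
EBIT = £20,492,192.00 − £8,233,600 = £12,258,592.00. Interest = £2,950,510.00, so EBIT − I = £9,308,082.00.
DCL = contribution ÷ (EBIT − I) = £20,492,192.00 ÷ £9,308,082.00 = 2.2015.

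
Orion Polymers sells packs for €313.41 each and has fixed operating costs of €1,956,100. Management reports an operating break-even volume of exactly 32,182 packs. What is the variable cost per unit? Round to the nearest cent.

€252.63

Contribution per unit must be FC / Q = €1,956,100 / 32,182 = €60.7824.
Variable cost per unit = €313.41 − €60.7824 = €252.63.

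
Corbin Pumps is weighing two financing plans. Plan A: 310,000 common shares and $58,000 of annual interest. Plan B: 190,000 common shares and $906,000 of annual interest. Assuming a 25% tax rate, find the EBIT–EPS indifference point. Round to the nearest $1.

At indifference, (EBIT − 58,000)(1 − t)/310,000 = (EBIT − 906,000)(1 − t)/190,000.
The (1 − t) factor cancels: (EBIT − 58,000) × 190,000 = (EBIT − 906,000) × 310,000.
Solving, EBIT = (906,000·310,000 − 58,000·190,000) / (310,000 − 190,000) = 269,840,000,000 / 120,000 = 2,248,666.67.

$2,248,667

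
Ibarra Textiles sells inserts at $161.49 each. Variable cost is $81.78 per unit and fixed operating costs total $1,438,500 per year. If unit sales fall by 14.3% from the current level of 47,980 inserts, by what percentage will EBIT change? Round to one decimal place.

At 47,980 units, contribution = 47,980 × $79.71 = $3,824,485.80.
Subtracting fixed costs: EBIT = $3,824,485.80 − $1,438,500 = $2,385,985.80.
So DOL = total CM / EBIT = $3,824,485.80 / $2,385,985.80 = 1.6029.
%ΔEBIT = DOL × %ΔSales = 1.6029 × -14.3% = -22.9%.

-22.9%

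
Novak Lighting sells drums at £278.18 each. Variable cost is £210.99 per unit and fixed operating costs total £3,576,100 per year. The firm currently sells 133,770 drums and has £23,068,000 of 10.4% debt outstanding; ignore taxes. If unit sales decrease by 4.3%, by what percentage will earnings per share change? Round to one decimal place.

-12.8%

Contribution at this volume is 133,770 × £67.19 = £8,988,006.30.
Operating income = contribution − fixed costs = £8,988,006.30 − £3,576,100 = £5,411,906.30.
After interest of £2,399,072.00, pre-tax earnings = £3,012,834.30.
Degree of combined leverage = contribution ÷ (EBIT − I) = £8,988,006.30 ÷ £3,012,834.30 = 2.9832.
%ΔEPS = DCL × %ΔSales = 2.9832 × -4.3% = -12.8%.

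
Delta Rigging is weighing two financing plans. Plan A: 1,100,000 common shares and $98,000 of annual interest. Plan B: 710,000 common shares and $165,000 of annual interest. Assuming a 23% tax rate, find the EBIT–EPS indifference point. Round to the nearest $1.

$286,974

At indifference, (EBIT − 98,000)(1 − t)/1,100,000 = (EBIT − 165,000)(1 − t)/710,000.
The (1 − t) factor cancels: (EBIT − 98,000) × 710,000 = (EBIT − 165,000) × 1,100,000.
Solving, EBIT = (165,000·1,100,000 − 98,000·710,000) / (1,100,000 − 710,000) = 111,920,000,000 / 390,000 = 286,974.36.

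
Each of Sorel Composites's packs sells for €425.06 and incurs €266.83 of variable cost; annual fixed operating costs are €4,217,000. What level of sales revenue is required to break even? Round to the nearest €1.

CM per unit = €425.06 − €266.83 = €158.23; CM ratio = €158.23 / €425.06 = 0.3723.
Break-even revenue = fixed costs × price ÷ CM = €4,217,000 × €425.06 ÷ €158.23 = €11,328,307.

€11,328,307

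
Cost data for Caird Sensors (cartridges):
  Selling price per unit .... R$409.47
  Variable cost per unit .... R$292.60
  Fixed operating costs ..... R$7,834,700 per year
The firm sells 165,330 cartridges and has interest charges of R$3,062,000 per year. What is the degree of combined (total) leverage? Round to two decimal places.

At 165,330 units, contribution = 165,330 × R$116.87 = R$19,322,117.10.
Subtracting fixed costs: EBIT = R$19,322,117.10 − R$7,834,700 = R$11,487,417.10. Interest = R$3,062,000.00.
DOL = R$19,322,117.10 ÷ R$11,487,417.10 = 1.6820; DFL = R$11,487,417.10 ÷ R$8,425,417.10 = 1.3634.
Combined leverage = 1.6820 × 1.3634 = 2.2932.

2.29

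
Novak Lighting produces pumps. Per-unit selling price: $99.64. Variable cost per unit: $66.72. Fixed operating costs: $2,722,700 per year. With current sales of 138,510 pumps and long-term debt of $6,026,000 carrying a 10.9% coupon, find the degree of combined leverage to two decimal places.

Total contribution margin = 138,510 × $32.92 = $4,559,749.20.
EBIT = $4,559,749.20 − $2,722,700 = $1,837,049.20. Interest = $656,834.00, so EBIT − I = $1,180,215.20.
DCL = contribution ÷ (EBIT − I) = $4,559,749.20 ÷ $1,180,215.20 = 3.8635.

3.86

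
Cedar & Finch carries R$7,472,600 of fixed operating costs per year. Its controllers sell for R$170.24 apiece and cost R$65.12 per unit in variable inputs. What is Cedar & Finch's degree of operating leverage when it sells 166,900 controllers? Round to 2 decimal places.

At 166,900 units, contribution = 166,900 × R$105.12 = R$17,544,528.00.
Operating income = contribution − fixed costs = R$17,544,528.00 − R$7,472,600 = R$10,071,928.00.
So DOL = total CM / EBIT = R$17,544,528.00 / R$10,071,928.00 = 1.7419.

1.74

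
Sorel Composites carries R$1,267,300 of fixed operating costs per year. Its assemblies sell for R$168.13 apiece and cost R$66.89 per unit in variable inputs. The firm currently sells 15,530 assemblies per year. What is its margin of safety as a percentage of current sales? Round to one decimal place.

Contribution margin per unit = R$168.13 − R$66.89 = R$101.24. Break-even units = R$1,267,300 ÷ R$101.24 = 12,517.78; break-even revenue = 12,517.78 × R$168.13 = R$2,104,614.27.
Current sales = 15,530 × R$168.13 = R$2,611,058.90.
Margin of safety = (R$2,611,058.90 − R$2,104,614.27) ÷ R$2,611,058.90 = 19.4%.

19.4%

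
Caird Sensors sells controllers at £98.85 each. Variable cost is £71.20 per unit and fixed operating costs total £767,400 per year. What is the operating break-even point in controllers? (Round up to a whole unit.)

Unit CM = price − variable cost = £98.85 − £71.20 = £27.65.
Break-even Q = £767,400 / £27.65 = 27,754.07 → 27,755 controllers.

27,755 controllers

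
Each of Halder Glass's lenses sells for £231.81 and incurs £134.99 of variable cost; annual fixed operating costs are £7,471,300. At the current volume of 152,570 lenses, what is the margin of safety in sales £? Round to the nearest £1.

Contribution margin per unit = £231.81 − £134.99 = £96.82. Break-even units = £7,471,300 ÷ £96.82 = 77,166.91; break-even revenue = 77,166.91 × £231.81 = £17,888,060.87.
Actual sales revenue = 152,570 × £231.81 = £35,367,251.70.
Margin of safety = £35,367,251.70 − £17,888,060.87 = £17,479,191.

£17,479,191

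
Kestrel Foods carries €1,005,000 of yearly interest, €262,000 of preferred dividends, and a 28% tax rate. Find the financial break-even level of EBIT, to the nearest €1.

€1,368,889

Preferred dividends are paid after tax, so their pre-tax equivalent is €262,000 ÷ (1 − 0.28) = €363,888.89.
Financial break-even EBIT = interest + D_p ÷ (1 − t) = €1,005,000 + €363,888.89 = €1,368,888.89.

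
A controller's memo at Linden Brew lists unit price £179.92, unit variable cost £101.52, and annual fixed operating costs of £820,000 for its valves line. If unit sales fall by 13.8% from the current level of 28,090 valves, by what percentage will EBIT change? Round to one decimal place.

-22.0%

At 28,090 units, contribution = 28,090 × £78.40 = £2,202,256.00.
Subtracting fixed costs: EBIT = £2,202,256.00 − £820,000 = £1,382,256.00.
DOL = contribution ÷ EBIT = £2,202,256.00 ÷ £1,382,256.00 = 1.5932.
Operating income changes by 1.5932 × -13.8% = -22.0%.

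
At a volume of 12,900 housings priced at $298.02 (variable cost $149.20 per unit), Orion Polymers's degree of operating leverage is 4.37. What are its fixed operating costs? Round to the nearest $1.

$1,480,470

Total contribution margin = 12,900 × $148.82 = $1,919,778.00.
Since DOL = CM ÷ EBIT, EBIT = $1,919,778.00 ÷ 4.37 = $439,308.47.
Fixed costs = CM − EBIT = $1,919,778.00 − $439,308.47 = $1,480,470.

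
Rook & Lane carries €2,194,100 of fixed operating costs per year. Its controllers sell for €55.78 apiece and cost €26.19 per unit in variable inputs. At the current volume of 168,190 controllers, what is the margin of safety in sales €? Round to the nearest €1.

Contribution margin per unit = €55.78 − €26.19 = €29.59. Break-even units = €2,194,100 ÷ €29.59 = 74,150.05; break-even revenue = 74,150.05 × €55.78 = €4,136,089.83.
Current sales = 168,190 × €55.78 = €9,381,638.20.
Margin of safety = €9,381,638.20 − €4,136,089.83 = €5,245,548.

€5,245,548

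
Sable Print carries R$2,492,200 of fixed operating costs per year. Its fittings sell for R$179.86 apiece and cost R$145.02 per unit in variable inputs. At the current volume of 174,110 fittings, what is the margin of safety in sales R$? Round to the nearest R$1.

Unit CM = price − variable cost = R$179.86 − R$145.02 = R$34.84. Break-even units = R$2,492,200 ÷ R$34.84 = 71,532.72; break-even revenue = 71,532.72 × R$179.86 = R$12,865,875.20.
Current sales = 174,110 × R$179.86 = R$31,315,424.60.
Margin of safety = R$31,315,424.60 − R$12,865,875.20 = R$18,449,549.

R$18,449,549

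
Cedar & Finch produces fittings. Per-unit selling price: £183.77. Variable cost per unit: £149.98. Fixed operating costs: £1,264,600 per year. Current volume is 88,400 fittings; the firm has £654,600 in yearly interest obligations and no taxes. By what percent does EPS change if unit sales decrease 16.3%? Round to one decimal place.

-45.6%

Total contribution margin = 88,400 × £33.79 = £2,987,036.00.
EBIT = £2,987,036.00 − £1,264,600 = £1,722,436.00.
Interest = £654,600.00, so EBIT − I = £1,067,836.00.
DCL = total CM / (EBIT − I) = £2,987,036.00 / £1,067,836.00 = 2.7973.
EPS therefore changes by 2.7973 × (-16.3%) = -45.6%.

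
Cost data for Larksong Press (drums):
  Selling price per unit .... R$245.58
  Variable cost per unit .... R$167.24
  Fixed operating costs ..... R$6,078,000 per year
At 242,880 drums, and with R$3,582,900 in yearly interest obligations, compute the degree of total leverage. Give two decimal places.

Contribution at this volume is 242,880 × R$78.34 = R$19,027,219.20.
Subtracting fixed costs: EBIT = R$19,027,219.20 − R$6,078,000 = R$12,949,219.20. Interest = R$3,582,900.00.
DOL = R$19,027,219.20 ÷ R$12,949,219.20 = 1.4694; DFL = R$12,949,219.20 ÷ R$9,366,319.20 = 1.3825.
DCL = DOL × DFL = 1.4694 × 1.3825 = 2.0314.

2.03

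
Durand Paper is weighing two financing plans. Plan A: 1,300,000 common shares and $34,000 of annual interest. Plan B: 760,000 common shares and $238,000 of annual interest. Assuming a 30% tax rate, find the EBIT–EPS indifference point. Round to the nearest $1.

$525,111

At indifference, (EBIT − 34,000)(1 − t)/1,300,000 = (EBIT − 238,000)(1 − t)/760,000.
Cancelling (1 − t) and cross-multiplying: 760,000·(EBIT − 34,000) = 1,300,000·(EBIT − 238,000).
Solving, EBIT = (238,000·1,300,000 − 34,000·760,000) / (1,300,000 − 760,000) = 283,560,000,000 / 540,000 = 525,111.11.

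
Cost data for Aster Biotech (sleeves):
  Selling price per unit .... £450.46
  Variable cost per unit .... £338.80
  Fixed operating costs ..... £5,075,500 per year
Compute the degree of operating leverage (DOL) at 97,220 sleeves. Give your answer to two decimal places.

1.88

Contribution at this volume is 97,220 × £111.66 = £10,855,585.20.
EBIT = £10,855,585.20 − £5,075,500 = £5,780,085.20.
Degree of operating leverage = £10,855,585.20 / £5,780,085.20 = 1.8781.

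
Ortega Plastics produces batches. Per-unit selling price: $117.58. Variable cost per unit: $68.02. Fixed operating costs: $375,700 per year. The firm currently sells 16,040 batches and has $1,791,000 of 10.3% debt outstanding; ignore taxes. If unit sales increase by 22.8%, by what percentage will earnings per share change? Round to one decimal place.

+77.2%

Contribution at this volume is 16,040 × $49.56 = $794,942.40.
EBIT = $794,942.40 − $375,700 = $419,242.40.
Interest = $184,473.00, so EBIT − I = $234,769.40.
DCL = total CM / (EBIT − I) = $794,942.40 / $234,769.40 = 3.3861.
EPS therefore changes by 3.3861 × (+22.8%) = +77.2%.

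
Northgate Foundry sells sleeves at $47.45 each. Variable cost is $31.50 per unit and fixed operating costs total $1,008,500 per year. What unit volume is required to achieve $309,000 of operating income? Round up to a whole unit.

82,602 sleeves

Contribution margin per unit = $47.45 − $31.50 = $15.95.
Need Q such that Q × $15.95 − $1,008,500 = $309,000, i.e. Q = $1,317,500 / $15.95 = 82,601.88 → 82,602.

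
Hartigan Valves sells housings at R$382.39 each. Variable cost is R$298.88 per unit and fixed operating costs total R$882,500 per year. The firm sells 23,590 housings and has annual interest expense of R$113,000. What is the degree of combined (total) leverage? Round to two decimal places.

Total contribution margin = 23,590 × R$83.51 = R$1,970,000.90.
Subtracting fixed costs: EBIT = R$1,970,000.90 − R$882,500 = R$1,087,500.90. Interest = R$113,000.00.
DOL = R$1,970,000.90 ÷ R$1,087,500.90 = 1.8115; DFL = R$1,087,500.90 ÷ R$974,500.90 = 1.1160.
Combined leverage = 1.8115 × 1.1160 = 2.0216.

2.02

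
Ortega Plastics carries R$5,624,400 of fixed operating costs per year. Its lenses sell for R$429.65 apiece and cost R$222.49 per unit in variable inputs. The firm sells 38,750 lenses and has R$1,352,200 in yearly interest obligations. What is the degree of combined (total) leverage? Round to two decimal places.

Contribution at this volume is 38,750 × R$207.16 = R$8,027,450.00.
EBIT = R$8,027,450.00 − R$5,624,400 = R$2,403,050.00. Interest = R$1,352,200.00, so EBIT − I = R$1,050,850.00.
DCL = contribution ÷ (EBIT − I) = R$8,027,450.00 ÷ R$1,050,850.00 = 7.6390.

7.64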